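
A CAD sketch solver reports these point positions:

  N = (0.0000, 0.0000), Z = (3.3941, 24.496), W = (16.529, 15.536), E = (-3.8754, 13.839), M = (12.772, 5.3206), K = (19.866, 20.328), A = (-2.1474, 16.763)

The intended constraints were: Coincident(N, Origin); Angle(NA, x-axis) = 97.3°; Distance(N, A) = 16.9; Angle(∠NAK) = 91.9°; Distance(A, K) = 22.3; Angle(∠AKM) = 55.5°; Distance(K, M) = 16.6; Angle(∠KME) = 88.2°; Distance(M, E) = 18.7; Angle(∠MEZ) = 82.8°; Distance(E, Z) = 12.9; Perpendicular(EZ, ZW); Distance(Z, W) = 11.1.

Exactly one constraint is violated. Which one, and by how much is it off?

Distance(Z, W) = 11.1 — off by 4.80.

N = (0.00, 0.00) ✓; NA at 97.30° ✓; |NA| = 16.90 ✓; ∠NAK = 91.90° ✓; |AK| = 22.30 ✓; ∠AKM = 55.50° ✓; |KM| = 16.60 ✓; ∠KME = 88.20° ✓; |ME| = 18.70 ✓; ∠MEZ = 82.80° ✓; |EZ| = 12.90 ✓; ∠(EZ, ZW) = 90.00° ✓; |ZW| = 15.90 ✗.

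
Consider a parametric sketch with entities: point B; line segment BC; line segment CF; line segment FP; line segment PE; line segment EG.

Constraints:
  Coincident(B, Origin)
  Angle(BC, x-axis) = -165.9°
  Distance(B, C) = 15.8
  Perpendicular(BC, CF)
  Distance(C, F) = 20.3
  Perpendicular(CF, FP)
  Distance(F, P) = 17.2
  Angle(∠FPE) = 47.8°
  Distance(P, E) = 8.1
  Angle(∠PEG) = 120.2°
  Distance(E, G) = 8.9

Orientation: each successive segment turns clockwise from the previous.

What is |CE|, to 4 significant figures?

18.51

B is at the origin; BC runs at -165.9° with length 15.8, so C = (-15.32, -3.849). BC ⟂ CF, so CF runs at 104.1°; with |CF| = 20.3, F = (-20.27, 15.84). CF ⟂ FP, so FP runs at 14.10°; with |FP| = 17.2, P = (-3.588, 20.03). ∠FPE = 47.8° gives PE at -118.1° from the x-axis; with |PE| = 8.1, E = (-7.403, 12.88). Then |CE| = |E − C| = 18.51.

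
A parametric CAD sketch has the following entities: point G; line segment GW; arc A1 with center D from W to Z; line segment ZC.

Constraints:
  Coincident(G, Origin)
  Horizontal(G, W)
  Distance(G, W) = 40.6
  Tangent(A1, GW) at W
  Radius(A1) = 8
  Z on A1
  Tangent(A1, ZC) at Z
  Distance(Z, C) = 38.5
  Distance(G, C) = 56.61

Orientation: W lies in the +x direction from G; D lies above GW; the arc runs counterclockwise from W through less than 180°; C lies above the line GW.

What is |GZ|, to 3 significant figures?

49.2

G is at the origin; G and W share the same y with |GW| = 40.6 and W on the +x side, so W = (40.6, 0.00). Since A1 is tangent to GW there, DW ⟂ GW, so D = W + (0, 8) = (40.6, 8.00). Since DZ ⟂ ZC (tangency), |DC| = √(8.0² + 38.5²) = 39.3 regardless of where Z sits on A1. So C lies on both circle(G, 56.61) and circle(D, 39.3); the above-GW intersection is C = (32.4, 46.4). Z is the foot of the tangent from C: Z = (47.9, 11.2).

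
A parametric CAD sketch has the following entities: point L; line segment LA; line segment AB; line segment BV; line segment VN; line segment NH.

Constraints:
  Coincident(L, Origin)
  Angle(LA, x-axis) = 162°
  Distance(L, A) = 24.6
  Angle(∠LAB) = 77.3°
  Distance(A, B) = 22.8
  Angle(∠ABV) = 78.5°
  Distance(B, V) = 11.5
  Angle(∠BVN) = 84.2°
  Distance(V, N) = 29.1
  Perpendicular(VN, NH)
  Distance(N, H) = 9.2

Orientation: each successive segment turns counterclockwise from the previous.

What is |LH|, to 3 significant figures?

31.8

∠BVN = 84.2° gives VN at 102° from the x-axis; with |VN| = 29.1, N = (-20.1, 14.6). VN ⟂ NH, so NH runs at -168°; with |NH| = 9.2, H = (-29.1, 12.7). Then |LH| = |H − L| = 31.8.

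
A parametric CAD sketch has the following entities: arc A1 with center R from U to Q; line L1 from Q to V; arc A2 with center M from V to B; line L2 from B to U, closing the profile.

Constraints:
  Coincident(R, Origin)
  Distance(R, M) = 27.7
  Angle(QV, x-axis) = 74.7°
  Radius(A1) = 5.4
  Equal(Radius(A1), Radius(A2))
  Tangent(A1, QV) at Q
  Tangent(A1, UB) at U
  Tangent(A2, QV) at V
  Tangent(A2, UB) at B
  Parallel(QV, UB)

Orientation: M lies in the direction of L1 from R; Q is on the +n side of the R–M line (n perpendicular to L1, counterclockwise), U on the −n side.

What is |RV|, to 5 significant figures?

28.221

The slot axis is L1's direction at 74.7°, so u = (cos 74.7°, sin 74.7°) = (0.26387, 0.96456) and n = (−sin 74.7°, cos 74.7°) = (-0.96456, 0.26387). R is at the origin and M lies 27.7 along u from R, so M = 27.7·u = (7.3093, 26.718). Tangency of A1 to both parallel lines with radius 5.4 puts Q and U at R ± 5.4·n: Q = (-5.2086, 1.4249), U = (5.2086, -1.4249). Equal radii place V and B the same way about M: V = M + 5.4·n = (2.1007, 28.143), B = M − 5.4·n = (12.518, 25.293). Then |RV| = |V − R| = 28.221.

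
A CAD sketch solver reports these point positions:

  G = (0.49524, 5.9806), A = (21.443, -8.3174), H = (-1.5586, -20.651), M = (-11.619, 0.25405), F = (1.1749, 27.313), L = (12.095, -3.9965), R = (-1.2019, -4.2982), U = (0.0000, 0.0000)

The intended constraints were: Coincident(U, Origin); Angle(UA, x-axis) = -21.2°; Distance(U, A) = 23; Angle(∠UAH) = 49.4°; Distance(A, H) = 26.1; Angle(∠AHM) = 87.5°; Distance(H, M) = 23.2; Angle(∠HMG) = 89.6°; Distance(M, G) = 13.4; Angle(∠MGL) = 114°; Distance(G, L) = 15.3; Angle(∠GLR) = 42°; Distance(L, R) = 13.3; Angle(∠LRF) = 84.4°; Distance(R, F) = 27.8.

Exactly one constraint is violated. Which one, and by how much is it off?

Distance(R, F) = 27.8 — off by 3.90.

U = (0.00, 0.00) ✓; UA at -21.20° ✓; |UA| = 23.00 ✓; ∠UAH = 49.40° ✓; |AH| = 26.10 ✓; ∠AHM = 87.50° ✓; |HM| = 23.20 ✓; ∠HMG = 89.60° ✓; |MG| = 13.40 ✓; ∠MGL = 114.0° ✓; |GL| = 15.30 ✓; ∠GLR = 42.00° ✓; |LR| = 13.30 ✓; ∠LRF = 84.40° ✓; |RF| = 31.70 ✗.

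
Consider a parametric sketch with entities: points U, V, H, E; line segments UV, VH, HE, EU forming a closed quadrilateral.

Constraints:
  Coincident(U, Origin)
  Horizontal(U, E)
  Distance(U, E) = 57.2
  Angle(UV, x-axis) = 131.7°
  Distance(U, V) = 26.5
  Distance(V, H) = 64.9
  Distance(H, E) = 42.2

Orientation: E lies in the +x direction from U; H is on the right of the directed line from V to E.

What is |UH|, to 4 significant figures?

38.40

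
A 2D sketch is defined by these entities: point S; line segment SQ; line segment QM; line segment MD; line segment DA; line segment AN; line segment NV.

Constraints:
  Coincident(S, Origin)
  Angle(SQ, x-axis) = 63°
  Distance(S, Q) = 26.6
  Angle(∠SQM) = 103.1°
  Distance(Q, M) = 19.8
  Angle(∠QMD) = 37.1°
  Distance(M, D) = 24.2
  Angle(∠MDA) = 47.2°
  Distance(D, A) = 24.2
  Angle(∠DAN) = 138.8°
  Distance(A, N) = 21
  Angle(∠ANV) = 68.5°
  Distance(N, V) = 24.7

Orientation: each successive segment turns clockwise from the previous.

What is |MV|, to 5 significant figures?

7.5777

∠DAN = 138.8° gives AN at 29.200° from the x-axis; with |AN| = 21.0, N = (35.503, 42.454). ∠ANV = 68.5° gives NV at -82.300° from the x-axis; with |NV| = 24.7, V = (38.812, 17.976). Then |MV| = |V − M| = 7.5777.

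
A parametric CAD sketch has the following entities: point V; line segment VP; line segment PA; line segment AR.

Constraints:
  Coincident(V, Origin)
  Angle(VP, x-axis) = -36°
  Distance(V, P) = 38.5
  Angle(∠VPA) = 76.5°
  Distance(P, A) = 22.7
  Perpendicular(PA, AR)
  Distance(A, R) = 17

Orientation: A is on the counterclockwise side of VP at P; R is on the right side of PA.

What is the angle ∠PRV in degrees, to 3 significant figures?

39.0°

V is at the origin; VP runs at -36.0° with length 38.5, so P = 38.5·(cos -36.0°, sin -36.0°) = (31.1, -22.6). ∠VPA = 76.5°, so PA runs at -36.0° + (180° − 76.5°) = 67.5° from the x-axis; with |PA| = 22.7, A = P + 22.7·(cos 67.5°, sin 67.5°) = (39.8, -1.66). PA ⟂ AR; with |AR| = 17.0 on the right of PA, R = A + 17.0·(0.924, -0.383) = (55.5, -8.16). Then cos ∠PRV = RP·RV / (|RP||RV|), giving 39.0°.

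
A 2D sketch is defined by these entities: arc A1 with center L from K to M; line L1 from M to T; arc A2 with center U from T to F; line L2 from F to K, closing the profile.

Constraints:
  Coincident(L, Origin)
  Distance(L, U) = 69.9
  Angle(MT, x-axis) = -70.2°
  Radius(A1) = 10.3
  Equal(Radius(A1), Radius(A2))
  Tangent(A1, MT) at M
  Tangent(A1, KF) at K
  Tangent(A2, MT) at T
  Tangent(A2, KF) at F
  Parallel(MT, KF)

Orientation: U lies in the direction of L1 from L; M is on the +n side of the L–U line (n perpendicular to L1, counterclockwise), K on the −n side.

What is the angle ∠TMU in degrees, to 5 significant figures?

8.3824°

The slot axis is L1's direction at -70.2°, so u = (cos -70.2°, sin -70.2°) = (0.33874, -0.94088) and n = (−sin -70.2°, cos -70.2°) = (0.94088, 0.33874). L is at the origin and U lies 69.9 along u from L, so U = 69.9·u = (23.678, -65.768). Tangency of A1 to both parallel lines with radius 10.3 puts M and K at L ± 10.3·n: M = (9.6911, 3.4890), K = (-9.6911, -3.4890). Equal radii place T and F the same way about U: T = U + 10.3·n = (33.369, -62.279), F = U − 10.3·n = (13.987, -69.257). Then cos ∠TMU = MT·MU / (|MT||MU|), giving 8.3824°.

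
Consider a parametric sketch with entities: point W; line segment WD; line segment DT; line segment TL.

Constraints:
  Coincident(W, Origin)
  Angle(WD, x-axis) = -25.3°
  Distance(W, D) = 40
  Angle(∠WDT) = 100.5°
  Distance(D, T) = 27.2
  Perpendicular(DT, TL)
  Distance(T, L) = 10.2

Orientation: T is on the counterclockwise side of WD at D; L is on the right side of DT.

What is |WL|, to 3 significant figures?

60.4

W is at the origin; WD runs at -25.3° with length 40.0, so D = 40.0·(cos -25.3°, sin -25.3°) = (36.2, -17.1). ∠WDT = 100.5°, so DT runs at -25.3° + (180° − 100.5°) = 54.2° from the x-axis; with |DT| = 27.2, T = D + 27.2·(cos 54.2°, sin 54.2°) = (52.1, 4.97). The perpendicularity gives TL at right angles to DT; with |TL| = 10.2 on the right of DT, L = T + 10.2·(0.811, -0.585) = (60.3, -1.00). Then |WL| = |L − W| = 60.4.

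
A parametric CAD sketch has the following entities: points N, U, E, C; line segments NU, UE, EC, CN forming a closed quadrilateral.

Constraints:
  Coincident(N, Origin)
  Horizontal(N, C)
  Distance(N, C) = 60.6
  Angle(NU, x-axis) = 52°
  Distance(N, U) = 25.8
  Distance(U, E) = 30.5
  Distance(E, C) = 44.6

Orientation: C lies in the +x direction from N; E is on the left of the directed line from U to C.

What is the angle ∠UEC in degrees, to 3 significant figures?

79.3°

Checks: |UE| = 30.50 ✓; |EC| = 44.60 ✓.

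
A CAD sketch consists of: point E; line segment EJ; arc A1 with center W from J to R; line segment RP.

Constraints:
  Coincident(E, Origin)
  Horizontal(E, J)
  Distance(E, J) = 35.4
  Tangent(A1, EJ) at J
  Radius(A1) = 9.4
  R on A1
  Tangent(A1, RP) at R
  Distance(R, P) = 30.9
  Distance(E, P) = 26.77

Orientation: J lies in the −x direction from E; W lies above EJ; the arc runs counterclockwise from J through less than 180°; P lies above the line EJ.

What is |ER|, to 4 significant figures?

28.66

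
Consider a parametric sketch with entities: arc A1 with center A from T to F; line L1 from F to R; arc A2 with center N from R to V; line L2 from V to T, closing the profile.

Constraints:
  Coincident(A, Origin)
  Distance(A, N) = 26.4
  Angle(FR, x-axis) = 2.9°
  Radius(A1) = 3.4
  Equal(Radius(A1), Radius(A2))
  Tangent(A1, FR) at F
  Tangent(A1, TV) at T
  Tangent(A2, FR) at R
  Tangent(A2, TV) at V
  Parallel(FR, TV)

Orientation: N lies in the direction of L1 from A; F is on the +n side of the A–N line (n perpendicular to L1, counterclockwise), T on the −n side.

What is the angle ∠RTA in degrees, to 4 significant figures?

75.56°

The slot axis is L1's direction at 2.9°, so u = (cos 2.9°, sin 2.9°) = (0.9987, 0.05059) and n = (−sin 2.9°, cos 2.9°) = (-0.05059, 0.9987). A is at the origin and N lies 26.4 along u from A, so N = 26.4·u = (26.37, 1.336). Tangency of A1 to both parallel lines with radius 3.4 puts F and T at A ± 3.4·n: F = (-0.1720, 3.396), T = (0.1720, -3.396). Equal radii place R and V the same way about N: R = N + 3.4·n = (26.19, 4.731), V = N − 3.4·n = (26.54, -2.060). Then cos ∠RTA = TR·TA / (|TR||TA|), giving 75.56°.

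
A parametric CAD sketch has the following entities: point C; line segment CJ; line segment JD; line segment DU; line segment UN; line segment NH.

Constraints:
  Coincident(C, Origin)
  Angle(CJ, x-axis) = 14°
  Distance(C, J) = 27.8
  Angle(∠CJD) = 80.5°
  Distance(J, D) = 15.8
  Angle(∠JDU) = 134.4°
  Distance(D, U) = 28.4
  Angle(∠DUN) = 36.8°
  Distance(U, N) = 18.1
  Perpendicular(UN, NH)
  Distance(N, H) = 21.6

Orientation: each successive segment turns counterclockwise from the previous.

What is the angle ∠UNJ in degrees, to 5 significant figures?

144.22°

∠JDU = 134.4° gives DU at 159.10° from the x-axis; with |DU| = 28.4, U = (-5.8574, 31.346). ∠DUN = 36.8° gives UN at -57.700° from the x-axis; with |UN| = 18.1, N = (3.8144, 16.047). Then cos ∠UNJ = NU·NJ / (|NU||NJ|), giving 144.22°.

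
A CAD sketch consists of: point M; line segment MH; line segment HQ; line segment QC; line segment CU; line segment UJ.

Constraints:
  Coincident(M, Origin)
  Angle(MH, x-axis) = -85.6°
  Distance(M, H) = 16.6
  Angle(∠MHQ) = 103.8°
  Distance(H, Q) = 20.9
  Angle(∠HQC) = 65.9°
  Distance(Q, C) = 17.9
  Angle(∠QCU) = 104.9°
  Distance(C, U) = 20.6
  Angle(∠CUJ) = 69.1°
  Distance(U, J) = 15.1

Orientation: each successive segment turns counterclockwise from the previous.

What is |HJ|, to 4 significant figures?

0.8289

∠QCU = 104.9° gives CU at 179.8° from the x-axis; with |CU| = 20.6, U = (-3.249, -2.579). ∠CUJ = 69.1° gives UJ at -69.30° from the x-axis; with |UJ| = 15.1, J = (2.088, -16.70). Then |HJ| = |J − H| = 0.8289.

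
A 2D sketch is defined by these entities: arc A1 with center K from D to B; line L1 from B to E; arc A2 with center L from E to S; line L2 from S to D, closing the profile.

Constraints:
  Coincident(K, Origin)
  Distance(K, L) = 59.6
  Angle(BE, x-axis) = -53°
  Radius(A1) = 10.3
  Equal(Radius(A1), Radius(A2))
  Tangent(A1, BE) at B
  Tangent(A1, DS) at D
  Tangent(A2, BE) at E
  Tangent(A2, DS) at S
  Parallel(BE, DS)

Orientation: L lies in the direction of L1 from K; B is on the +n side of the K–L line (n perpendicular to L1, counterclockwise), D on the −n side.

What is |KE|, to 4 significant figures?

60.48

The slot axis is L1's direction at -53.0°, so u = (cos -53.0°, sin -53.0°) = (0.6018, -0.7986) and n = (−sin -53.0°, cos -53.0°) = (0.7986, 0.6018). K is at the origin and L lies 59.6 along u from K, so L = 59.6·u = (35.87, -47.60). Tangency of A1 to both parallel lines with radius 10.3 puts B and D at K ± 10.3·n: B = (8.226, 6.199), D = (-8.226, -6.199). Equal radii place E and S the same way about L: E = L + 10.3·n = (44.09, -41.40), S = L − 10.3·n = (27.64, -53.80). Then |KE| = |E − K| = 60.48.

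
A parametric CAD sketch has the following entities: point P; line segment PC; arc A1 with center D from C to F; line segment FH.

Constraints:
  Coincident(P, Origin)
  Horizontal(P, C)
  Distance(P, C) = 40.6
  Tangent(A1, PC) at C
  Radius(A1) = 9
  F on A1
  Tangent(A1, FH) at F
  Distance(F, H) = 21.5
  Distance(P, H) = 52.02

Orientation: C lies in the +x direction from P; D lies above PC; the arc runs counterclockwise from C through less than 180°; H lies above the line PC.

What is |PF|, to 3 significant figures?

50.5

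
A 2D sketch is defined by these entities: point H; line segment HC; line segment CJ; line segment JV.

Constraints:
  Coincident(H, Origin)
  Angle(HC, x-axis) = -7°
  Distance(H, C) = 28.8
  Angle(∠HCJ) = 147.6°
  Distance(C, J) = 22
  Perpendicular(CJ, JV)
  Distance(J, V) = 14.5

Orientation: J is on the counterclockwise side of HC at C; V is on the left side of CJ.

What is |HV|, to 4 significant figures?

46.33

H is at the origin; HC runs at -7.0° with length 28.8, so C = 28.8·(cos -7.0°, sin -7.0°) = (28.59, -3.510). ∠HCJ = 147.6°, so CJ runs at -7.0° + (180° − 147.6°) = 25.40° from the x-axis; with |CJ| = 22.0, J = C + 22.0·(cos 25.40°, sin 25.40°) = (48.46, 5.927). CJ ⟂ JV; with |JV| = 14.5 on the left of CJ, V = J + 14.5·(-0.4289, 0.9033) = (42.24, 19.03). Then |HV| = |V − H| = 46.33.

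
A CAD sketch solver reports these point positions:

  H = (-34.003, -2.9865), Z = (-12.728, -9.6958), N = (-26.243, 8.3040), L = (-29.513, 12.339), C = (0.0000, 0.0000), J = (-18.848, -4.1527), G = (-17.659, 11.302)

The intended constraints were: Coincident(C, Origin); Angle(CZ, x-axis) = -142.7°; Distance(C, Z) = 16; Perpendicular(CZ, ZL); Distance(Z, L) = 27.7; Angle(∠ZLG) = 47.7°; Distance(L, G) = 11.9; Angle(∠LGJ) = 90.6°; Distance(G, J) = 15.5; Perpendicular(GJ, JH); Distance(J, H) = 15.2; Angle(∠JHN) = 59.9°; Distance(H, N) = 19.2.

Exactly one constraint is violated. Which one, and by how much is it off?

Distance(H, N) = 19.2 — off by 5.50.

C = (0.00, 0.00) ✓; CZ at -142.7° ✓; |CZ| = 16.00 ✓; ∠(CZ, ZL) = 90.00° ✓; |ZL| = 27.70 ✓; ∠ZLG = 47.70° ✓; |LG| = 11.90 ✓; ∠LGJ = 90.60° ✓; |GJ| = 15.50 ✓; ∠(GJ, JH) = 90.00° ✓; |JH| = 15.20 ✓; ∠JHN = 59.90° ✓; |HN| = 13.70 ✗.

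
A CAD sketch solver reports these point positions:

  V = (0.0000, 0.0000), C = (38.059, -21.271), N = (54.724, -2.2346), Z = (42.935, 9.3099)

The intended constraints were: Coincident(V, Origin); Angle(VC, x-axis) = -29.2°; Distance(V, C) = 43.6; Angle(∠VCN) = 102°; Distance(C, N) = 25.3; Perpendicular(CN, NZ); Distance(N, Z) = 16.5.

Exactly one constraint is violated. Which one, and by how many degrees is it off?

Perpendicular(CN, NZ) — off by 3.20°.

V = (0.00, 0.00) ✓; VC at -29.20° ✓; |VC| = 43.60 ✓; ∠VCN = 102.0° ✓; |CN| = 25.30 ✓; ∠(CN, NZ) = 86.80° ✗; |NZ| = 16.50 ✓.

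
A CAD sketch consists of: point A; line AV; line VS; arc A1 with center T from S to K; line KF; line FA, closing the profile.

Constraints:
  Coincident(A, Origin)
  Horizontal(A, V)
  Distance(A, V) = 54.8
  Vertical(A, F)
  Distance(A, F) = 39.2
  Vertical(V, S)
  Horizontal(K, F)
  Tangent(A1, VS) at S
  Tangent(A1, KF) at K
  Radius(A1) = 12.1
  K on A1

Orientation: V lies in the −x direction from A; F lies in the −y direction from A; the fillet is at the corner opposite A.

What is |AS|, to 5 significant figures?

61.135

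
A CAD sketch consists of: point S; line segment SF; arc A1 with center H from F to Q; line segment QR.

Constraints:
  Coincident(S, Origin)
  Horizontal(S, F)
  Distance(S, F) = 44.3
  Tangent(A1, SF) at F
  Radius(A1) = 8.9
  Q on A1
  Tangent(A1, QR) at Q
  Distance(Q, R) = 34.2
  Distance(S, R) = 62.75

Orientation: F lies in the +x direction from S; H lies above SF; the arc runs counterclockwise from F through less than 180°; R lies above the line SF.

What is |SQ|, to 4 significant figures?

54.08

S is at the origin; SF is horizontal with |SF| = 44.3 and F on the +x side, so F = (44.30, 0.000). The tangent condition forces HF to be normal to SF, so H = F + (0, 8.9) = (44.30, 8.900). Since HQ ⟂ QR (tangency), |HR| = √(8.9² + 34.2²) = 35.34 regardless of where Q sits on A1. So R lies on both circle(S, 62.75) and circle(H, 35.34); the above-SF intersection is R = (44.50, 44.24). Q is the foot of the tangent from R: Q = (52.93, 11.09).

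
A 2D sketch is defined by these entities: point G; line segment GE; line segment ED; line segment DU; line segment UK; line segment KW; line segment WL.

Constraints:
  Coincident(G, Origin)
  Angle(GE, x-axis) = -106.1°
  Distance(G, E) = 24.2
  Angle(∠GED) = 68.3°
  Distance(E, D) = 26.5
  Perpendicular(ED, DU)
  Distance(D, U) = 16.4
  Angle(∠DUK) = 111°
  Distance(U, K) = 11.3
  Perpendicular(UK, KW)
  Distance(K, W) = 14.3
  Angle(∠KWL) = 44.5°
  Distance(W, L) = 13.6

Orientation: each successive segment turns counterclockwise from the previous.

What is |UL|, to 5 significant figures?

4.9277

UK is perpendicular to KW, so KW runs at -105.40°; with |KW| = 14.3, W = (3.3704, -15.129). ∠KWL = 44.5° gives WL at 30.100° from the x-axis; with |WL| = 13.6, L = (15.136, -8.3084). Then |UL| = |L − U| = 4.9277.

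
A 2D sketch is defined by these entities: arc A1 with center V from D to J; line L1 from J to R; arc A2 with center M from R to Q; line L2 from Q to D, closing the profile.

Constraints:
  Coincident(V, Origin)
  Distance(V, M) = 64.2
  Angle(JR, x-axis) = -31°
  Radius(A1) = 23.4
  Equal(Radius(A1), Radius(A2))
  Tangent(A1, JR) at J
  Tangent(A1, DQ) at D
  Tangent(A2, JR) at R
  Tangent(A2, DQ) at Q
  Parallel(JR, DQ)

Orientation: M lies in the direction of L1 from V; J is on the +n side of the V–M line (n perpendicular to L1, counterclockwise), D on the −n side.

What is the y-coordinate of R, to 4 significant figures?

-13.01

The slot axis is L1's direction at -31.0°, so u = (cos -31.0°, sin -31.0°) = (0.8572, -0.5150) and n = (−sin -31.0°, cos -31.0°) = (0.5150, 0.8572). V is at the origin and M lies 64.2 along u from V, so M = 64.2·u = (55.03, -33.07). Tangency of A1 to both parallel lines with radius 23.4 puts J and D at V ± 23.4·n: J = (12.05, 20.06), D = (-12.05, -20.06). Equal radii place R and Q the same way about M: R = M + 23.4·n = (67.08, -13.01), Q = M − 23.4·n = (42.98, -53.12). So R.y = -13.01.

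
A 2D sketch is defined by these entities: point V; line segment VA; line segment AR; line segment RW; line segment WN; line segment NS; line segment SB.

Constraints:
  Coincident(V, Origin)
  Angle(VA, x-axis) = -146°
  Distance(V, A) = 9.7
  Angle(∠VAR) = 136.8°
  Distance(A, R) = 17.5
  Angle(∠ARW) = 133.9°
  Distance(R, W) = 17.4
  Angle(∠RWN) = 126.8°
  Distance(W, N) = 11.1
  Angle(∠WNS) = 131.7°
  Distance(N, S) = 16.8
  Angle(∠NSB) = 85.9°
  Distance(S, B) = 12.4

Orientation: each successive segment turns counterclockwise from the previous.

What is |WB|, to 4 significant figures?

23.65

V is at the origin; VA runs at -146.0° with length 9.7, so A = (-8.042, -5.424). ∠VAR = 136.8° gives AR at -102.8° from the x-axis; with |AR| = 17.5, R = (-11.92, -22.49). ∠ARW = 133.9° gives RW at -56.70° from the x-axis; with |RW| = 17.4, W = (-2.366, -37.03). ∠RWN = 126.8° gives WN at -3.500° from the x-axis; with |WN| = 11.1, N = (8.714, -37.71). ∠WNS = 131.7° gives NS at 44.80° from the x-axis; with |NS| = 16.8, S = (20.63, -25.87). ∠NSB = 85.9° gives SB at 138.9° from the x-axis; with |SB| = 12.4, B = (11.29, -17.72). Then |WB| = |B − W| = 23.65.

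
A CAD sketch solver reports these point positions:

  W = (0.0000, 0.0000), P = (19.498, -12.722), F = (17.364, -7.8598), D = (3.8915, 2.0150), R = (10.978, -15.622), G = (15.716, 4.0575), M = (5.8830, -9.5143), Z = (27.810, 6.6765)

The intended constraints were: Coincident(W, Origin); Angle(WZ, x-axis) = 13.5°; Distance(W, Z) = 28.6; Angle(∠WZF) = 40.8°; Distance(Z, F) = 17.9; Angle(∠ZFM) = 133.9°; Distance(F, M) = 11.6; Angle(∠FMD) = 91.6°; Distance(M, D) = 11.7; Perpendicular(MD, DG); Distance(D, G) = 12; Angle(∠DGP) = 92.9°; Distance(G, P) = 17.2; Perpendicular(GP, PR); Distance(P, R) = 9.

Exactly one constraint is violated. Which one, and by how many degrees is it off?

Perpendicular(GP, PR) — off by 6.10°.

W = (0.00, 0.00) ✓; WZ at 13.50° ✓; |WZ| = 28.60 ✓; ∠WZF = 40.80° ✓; |ZF| = 17.90 ✓; ∠ZFM = 133.9° ✓; |FM| = 11.60 ✓; ∠FMD = 91.60° ✓; |MD| = 11.70 ✓; ∠(MD, DG) = 90.00° ✓; |DG| = 12.00 ✓; ∠DGP = 92.90° ✓; |GP| = 17.20 ✓; ∠(GP, PR) = 83.90° ✗; |PR| = 9.000 ✓.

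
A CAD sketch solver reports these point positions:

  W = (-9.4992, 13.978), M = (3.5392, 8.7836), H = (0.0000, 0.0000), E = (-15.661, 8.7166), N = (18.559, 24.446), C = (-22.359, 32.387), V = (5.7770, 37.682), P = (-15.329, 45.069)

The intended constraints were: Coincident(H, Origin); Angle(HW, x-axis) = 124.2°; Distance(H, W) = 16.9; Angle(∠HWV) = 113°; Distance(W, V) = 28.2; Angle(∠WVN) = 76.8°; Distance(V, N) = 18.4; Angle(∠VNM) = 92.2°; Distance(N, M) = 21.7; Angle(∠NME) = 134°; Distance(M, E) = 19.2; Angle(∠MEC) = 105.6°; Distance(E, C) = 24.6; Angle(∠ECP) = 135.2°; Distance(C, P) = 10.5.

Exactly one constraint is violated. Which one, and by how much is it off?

Distance(C, P) = 10.5 — off by 4.00.

H = (0.00, 0.00) ✓; HW at 124.2° ✓; |HW| = 16.90 ✓; ∠HWV = 113.0° ✓; |WV| = 28.20 ✓; ∠WVN = 76.80° ✓; |VN| = 18.40 ✓; ∠VNM = 92.20° ✓; |NM| = 21.70 ✓; ∠NME = 134.0° ✓; |ME| = 19.20 ✓; ∠MEC = 105.6° ✓; |EC| = 24.60 ✓; ∠ECP = 135.2° ✓; |CP| = 14.50 ✗.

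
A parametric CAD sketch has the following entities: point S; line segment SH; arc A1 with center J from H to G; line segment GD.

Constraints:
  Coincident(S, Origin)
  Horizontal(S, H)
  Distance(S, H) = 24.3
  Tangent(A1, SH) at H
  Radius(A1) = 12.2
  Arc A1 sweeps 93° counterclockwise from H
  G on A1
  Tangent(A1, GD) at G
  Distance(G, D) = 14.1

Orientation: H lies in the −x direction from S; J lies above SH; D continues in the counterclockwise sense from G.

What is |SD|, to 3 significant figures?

29.8

S is at the origin; S and H share the same y with |SH| = 24.3 and H on the −x side, so H = (-24.3, 0.00). Tangency of A1 to SH means the radius JH is perpendicular to SH, so J = H + (0, 12.2) = (-24.3, 12.2). On A1, H sits at bearing -90° from J; a 93° counterclockwise sweep puts G at bearing 3°, so G = J + 12.2·(cos 3°, sin 3°) = (-12.1, 12.8). Since A1 is tangent to GD there, JG ⟂ GD, so GD runs along (−sin 3°, cos 3°); with |GD| = 14.1, D = (-12.9, 26.9). Then |SD| = |D − S| = 29.8.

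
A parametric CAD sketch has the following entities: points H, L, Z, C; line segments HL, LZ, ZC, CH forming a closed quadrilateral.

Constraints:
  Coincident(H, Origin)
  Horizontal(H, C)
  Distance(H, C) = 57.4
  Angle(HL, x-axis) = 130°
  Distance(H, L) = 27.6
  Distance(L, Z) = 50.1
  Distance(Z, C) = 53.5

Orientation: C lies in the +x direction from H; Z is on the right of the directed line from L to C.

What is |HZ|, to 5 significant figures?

23.164

H is at the origin; H and C share the same y with |HC| = 57.4 and C in +x, so C = (57.4, 0). HL runs at 130.0° with |HL| = 27.6, so L = (-17.741, 21.143). Z is determined by |LZ| = 50.1 and |ZC| = 53.5 together: it lies at the intersection of circle(L, 50.1) and circle(C, 53.5). With |LC| = 78.059, the foot of the radical line on LC is 36.773 from L and the perpendicular offset is √(50.1² − 36.773²) = 34.026. Taking the right-of-LC solution: Z = (8.4415, -21.571).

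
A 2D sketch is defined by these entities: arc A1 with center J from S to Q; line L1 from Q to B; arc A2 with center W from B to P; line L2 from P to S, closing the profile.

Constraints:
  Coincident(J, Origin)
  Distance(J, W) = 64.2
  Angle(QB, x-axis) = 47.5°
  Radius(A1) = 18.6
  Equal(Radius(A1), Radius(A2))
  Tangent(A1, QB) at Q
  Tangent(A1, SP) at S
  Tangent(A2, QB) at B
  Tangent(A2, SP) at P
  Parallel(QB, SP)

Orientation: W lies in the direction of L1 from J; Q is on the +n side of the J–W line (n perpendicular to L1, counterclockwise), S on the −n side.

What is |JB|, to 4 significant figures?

66.84

Tangency of A1 to both parallel lines with radius 18.6 puts Q and S at J ± 18.6·n: Q = (-13.71, 12.57), S = (13.71, -12.57). Equal radii place B and P the same way about W: B = W + 18.6·n = (29.66, 59.90), P = W − 18.6·n = (57.09, 34.77). Then |JB| = |B − J| = 66.84.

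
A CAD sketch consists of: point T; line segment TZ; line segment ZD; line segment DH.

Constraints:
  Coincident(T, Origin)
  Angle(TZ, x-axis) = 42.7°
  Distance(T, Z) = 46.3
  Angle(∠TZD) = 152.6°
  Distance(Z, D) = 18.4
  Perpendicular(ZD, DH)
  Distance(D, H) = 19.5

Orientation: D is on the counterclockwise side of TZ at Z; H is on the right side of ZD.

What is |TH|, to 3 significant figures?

72.2

∠TZD = 152.6°, so ZD runs at 42.7° + (180° − 152.6°) = 70.1° from the x-axis; with |ZD| = 18.4, D = Z + 18.4·(cos 70.1°, sin 70.1°) = (40.3, 48.7). ZD ⟂ DH; with |DH| = 19.5 on the right of ZD, H = D + 19.5·(0.940, -0.340) = (58.6, 42.1). Then |TH| = |H − T| = 72.2.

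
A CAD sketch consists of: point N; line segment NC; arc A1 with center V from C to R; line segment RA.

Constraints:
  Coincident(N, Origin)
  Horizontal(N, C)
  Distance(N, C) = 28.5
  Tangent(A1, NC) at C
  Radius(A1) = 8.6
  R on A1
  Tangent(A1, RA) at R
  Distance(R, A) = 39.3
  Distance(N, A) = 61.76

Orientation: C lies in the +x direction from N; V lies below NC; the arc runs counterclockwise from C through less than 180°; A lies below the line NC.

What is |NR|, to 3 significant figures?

24.5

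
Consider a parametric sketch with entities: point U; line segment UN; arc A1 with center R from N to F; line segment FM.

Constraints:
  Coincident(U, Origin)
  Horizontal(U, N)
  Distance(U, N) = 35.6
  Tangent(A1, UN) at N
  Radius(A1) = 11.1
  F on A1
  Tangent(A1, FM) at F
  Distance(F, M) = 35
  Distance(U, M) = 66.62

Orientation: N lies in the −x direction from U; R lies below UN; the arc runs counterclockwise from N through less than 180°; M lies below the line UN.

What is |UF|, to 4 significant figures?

47.83

U is at the origin; U and N share the same y with |UN| = 35.6 and N on the −x side, so N = (-35.60, 0.000). Tangency of A1 to UN means the radius RN is perpendicular to UN, so R = N + (0, -11.1) = (-35.60, -11.10). Since RF ⟂ FM (tangency), |RM| = √(11.1² + 35.0²) = 36.72 regardless of where F sits on A1. So M lies on both circle(U, 66.62) and circle(R, 36.72); the below-UN intersection is M = (-48.78, -45.37). F is the foot of the tangent from M: F = (-46.68, -10.43).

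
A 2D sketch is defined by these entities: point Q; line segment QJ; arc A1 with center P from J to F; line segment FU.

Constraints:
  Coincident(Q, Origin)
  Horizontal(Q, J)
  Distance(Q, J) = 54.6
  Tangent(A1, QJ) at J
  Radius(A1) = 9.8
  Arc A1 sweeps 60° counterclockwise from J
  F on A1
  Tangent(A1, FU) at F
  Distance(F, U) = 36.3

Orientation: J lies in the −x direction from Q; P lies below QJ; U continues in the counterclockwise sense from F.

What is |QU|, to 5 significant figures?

88.993

Q is at the origin; Q and J share the same y with |QJ| = 54.6 and J on the −x side, so J = (-54.600, 0.0000). A1 meets QJ tangentially, so PJ is at right angles to QJ, so P = J + (0, -9.8) = (-54.600, -9.8000). On A1, J sits at bearing 90° from P; a 60° counterclockwise sweep puts F at bearing 150°, so F = P + 9.8·(cos 150°, sin 150°) = (-63.087, -4.9000). A1 meets FU tangentially, so PF is at right angles to FU, so FU runs along (−sin 150°, cos 150°); with |FU| = 36.3, U = (-81.237, -36.337). Then |QU| = |U − Q| = 88.993.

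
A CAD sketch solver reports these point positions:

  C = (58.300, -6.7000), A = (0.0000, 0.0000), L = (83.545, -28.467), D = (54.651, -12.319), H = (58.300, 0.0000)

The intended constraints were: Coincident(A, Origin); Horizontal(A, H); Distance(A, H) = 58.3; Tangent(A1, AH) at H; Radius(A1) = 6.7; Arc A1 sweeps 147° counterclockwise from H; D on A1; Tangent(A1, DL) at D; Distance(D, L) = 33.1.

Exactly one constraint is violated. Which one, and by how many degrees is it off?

Tangent(A1, DL) at D — off by 3.80°.

A = (0.00, 0.00) ✓; A.y = 0.00, H.y = 0.00 ✓; |AH| = 58.30 ✓; ∠(CH, HA) = 90.00° ✓; |CH| = 6.700 ✓; bearing(C→D) − bearing(C→H) = 147.0° ✓; |CD| = 6.700 ✓; ∠(CD, DL) = 86.20° ✗; |DL| = 33.10 ✓.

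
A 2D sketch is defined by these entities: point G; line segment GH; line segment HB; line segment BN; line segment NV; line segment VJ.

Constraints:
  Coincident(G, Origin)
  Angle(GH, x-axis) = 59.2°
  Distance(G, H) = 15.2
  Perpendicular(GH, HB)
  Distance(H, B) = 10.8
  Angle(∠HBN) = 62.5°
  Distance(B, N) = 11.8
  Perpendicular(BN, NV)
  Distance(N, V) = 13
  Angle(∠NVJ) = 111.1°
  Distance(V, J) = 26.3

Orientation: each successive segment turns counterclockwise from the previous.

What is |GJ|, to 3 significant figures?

37.0

G is at the origin; GH runs at 59.2° with length 15.2, so H = (7.78, 13.1). GH ⟂ HB, so HB runs at 149°; with |HB| = 10.8, B = (-1.49, 18.6). ∠HBN = 62.5° gives BN at -93.3° from the x-axis; with |BN| = 11.8, N = (-2.17, 6.81). BN ⟂ NV, so NV runs at -3.30°; with |NV| = 13.0, V = (10.8, 6.06). ∠NVJ = 111.1° gives VJ at 65.6° from the x-axis; with |VJ| = 26.3, J = (21.7, 30.0). Then |GJ| = |J − G| = 37.0.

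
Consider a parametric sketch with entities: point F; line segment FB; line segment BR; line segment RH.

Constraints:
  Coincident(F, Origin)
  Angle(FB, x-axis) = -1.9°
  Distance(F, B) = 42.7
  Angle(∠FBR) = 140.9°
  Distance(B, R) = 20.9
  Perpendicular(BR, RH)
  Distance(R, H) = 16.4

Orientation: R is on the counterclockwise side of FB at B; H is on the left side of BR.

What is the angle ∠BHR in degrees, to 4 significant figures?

51.88°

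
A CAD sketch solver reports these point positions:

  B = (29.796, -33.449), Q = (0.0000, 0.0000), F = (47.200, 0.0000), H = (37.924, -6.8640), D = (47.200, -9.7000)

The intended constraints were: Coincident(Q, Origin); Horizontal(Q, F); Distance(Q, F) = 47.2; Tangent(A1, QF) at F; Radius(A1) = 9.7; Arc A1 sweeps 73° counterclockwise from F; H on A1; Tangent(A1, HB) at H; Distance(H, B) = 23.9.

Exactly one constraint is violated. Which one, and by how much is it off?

Distance(H, B) = 23.9 — off by 3.90.

Q = (0.00, 0.00) ✓; Q.y = 0.00, F.y = 0.00 ✓; |QF| = 47.20 ✓; ∠(DF, FQ) = 90.00° ✓; |DF| = 9.700 ✓; bearing(D→H) − bearing(D→F) = 73.00° ✓; |DH| = 9.700 ✓; ∠(DH, HB) = 90.00° ✓; |HB| = 27.80 ✗.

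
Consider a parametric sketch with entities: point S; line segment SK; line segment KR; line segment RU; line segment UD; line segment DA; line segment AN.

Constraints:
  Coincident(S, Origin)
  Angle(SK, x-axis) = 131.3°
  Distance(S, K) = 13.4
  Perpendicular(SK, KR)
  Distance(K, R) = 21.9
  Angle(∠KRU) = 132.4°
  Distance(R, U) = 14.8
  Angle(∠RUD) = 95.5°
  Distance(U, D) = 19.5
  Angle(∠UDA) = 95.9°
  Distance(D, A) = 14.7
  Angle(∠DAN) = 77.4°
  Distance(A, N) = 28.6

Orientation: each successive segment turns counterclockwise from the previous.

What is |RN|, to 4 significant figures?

6.898

S is at the origin; SK runs at 131.3° with length 13.4, so K = (-8.844, 10.07). The perpendicularity gives KR at right angles to SK, so KR runs at -138.7°; with |KR| = 21.9, R = (-25.30, -4.387). ∠KRU = 132.4° gives RU at -91.10° from the x-axis; with |RU| = 14.8, U = (-25.58, -19.18). ∠RUD = 95.5° gives UD at -6.600° from the x-axis; with |UD| = 19.5, D = (-6.210, -21.43). ∠UDA = 95.9° gives DA at 77.50° from the x-axis; with |DA| = 14.7, A = (-3.028, -7.074). ∠DAN = 77.4° gives AN at -179.9° from the x-axis; with |AN| = 28.6, N = (-31.63, -7.124). Then |RN| = |N − R| = 6.898.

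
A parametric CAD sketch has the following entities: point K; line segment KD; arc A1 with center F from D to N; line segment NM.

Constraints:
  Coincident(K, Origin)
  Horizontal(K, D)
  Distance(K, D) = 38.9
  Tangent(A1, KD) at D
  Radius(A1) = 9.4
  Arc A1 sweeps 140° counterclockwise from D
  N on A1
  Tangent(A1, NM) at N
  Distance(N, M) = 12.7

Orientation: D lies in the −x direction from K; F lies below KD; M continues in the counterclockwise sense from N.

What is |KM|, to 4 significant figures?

43.05

K is at the origin; KD is horizontal with |KD| = 38.9 and D on the −x side, so D = (-38.90, 0.000). Tangency of A1 to KD means the radius FD is perpendicular to KD, so F = D + (0, -9.4) = (-38.90, -9.400). On A1, D sits at bearing 90° from F; a 140° counterclockwise sweep puts N at bearing 230°, so N = F + 9.4·(cos 230°, sin 230°) = (-44.94, -16.60). Since A1 is tangent to NM there, FN ⟂ NM, so NM runs along (−sin 230°, cos 230°); with |NM| = 12.7, M = (-35.21, -24.76). Then |KM| = |M − K| = 43.05.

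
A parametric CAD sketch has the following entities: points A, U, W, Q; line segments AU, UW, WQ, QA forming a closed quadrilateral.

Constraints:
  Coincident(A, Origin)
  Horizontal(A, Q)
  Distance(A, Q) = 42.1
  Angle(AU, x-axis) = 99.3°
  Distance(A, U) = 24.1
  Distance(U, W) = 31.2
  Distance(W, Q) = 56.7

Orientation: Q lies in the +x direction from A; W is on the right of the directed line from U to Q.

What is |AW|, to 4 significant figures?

15.38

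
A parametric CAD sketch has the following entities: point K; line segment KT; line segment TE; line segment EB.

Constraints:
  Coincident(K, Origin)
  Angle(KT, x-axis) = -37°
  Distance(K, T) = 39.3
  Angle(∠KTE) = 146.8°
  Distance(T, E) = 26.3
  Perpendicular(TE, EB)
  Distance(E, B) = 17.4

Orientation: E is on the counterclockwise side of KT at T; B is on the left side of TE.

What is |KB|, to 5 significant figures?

59.328

K is at the origin; KT runs at -37.0° with length 39.3, so T = 39.3·(cos -37.0°, sin -37.0°) = (31.386, -23.651). ∠KTE = 146.8°, so TE runs at -37.0° + (180° − 146.8°) = -3.8000° from the x-axis; with |TE| = 26.3, E = T + 26.3·(cos -3.8000°, sin -3.8000°) = (57.629, -25.394). The perpendicularity gives EB at right angles to TE; with |EB| = 17.4 on the left of TE, B = E + 17.4·(0.066274, 0.99780) = (58.782, -8.0326). Then |KB| = |B − K| = 59.328.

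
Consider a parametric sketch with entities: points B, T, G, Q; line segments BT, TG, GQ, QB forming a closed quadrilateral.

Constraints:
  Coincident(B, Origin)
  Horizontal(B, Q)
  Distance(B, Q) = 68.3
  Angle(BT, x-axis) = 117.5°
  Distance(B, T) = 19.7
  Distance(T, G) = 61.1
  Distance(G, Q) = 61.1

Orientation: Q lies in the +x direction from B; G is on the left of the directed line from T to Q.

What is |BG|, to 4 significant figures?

67.16

B is at the origin; B and Q share the same y with |BQ| = 68.3 and Q in +x, so Q = (68.3, 0). BT runs at 117.5° with |BT| = 19.7, so T = (-9.096, 17.47). G is determined by |TG| = 61.1 and |GQ| = 61.1 together: it lies at the intersection of circle(T, 61.1) and circle(Q, 61.1). With |TQ| = 79.34, the foot of the radical line on TQ is 39.67 from T and the perpendicular offset is √(61.1² − 39.67²) = 46.47. Taking the left-of-TQ solution: G = (39.84, 54.06).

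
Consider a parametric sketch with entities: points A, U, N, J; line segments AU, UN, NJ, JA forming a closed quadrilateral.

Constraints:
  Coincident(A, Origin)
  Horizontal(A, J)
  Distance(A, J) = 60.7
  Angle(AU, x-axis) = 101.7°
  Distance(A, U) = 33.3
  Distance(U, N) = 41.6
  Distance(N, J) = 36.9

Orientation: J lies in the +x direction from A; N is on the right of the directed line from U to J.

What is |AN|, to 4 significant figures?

24.56

A is at the origin; A and J share the same y with |AJ| = 60.7 and J in +x, so J = (60.7, 0). AU runs at 101.7° with |AU| = 33.3, so U = (-6.753, 32.61). N is determined by |UN| = 41.6 and |NJ| = 36.9 together: it lies at the intersection of circle(U, 41.6) and circle(J, 36.9). With |UJ| = 74.92, the foot of the radical line on UJ is 39.92 from U and the perpendicular offset is √(41.6² − 39.92²) = 11.69. Taking the right-of-UJ solution: N = (24.10, 4.705).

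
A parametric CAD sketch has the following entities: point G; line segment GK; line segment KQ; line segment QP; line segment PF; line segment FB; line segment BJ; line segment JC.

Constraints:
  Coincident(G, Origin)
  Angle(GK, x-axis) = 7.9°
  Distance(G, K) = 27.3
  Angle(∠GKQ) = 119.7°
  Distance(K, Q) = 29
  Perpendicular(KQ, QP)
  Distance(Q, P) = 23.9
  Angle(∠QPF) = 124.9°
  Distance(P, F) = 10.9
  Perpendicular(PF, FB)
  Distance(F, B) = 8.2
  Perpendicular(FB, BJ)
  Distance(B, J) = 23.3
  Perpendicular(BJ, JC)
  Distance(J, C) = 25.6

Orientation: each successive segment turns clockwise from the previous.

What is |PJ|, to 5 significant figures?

14.866

G is at the origin; GK runs at 7.9° with length 27.3, so K = (27.041, 3.7522). ∠GKQ = 119.7° gives KQ at -52.400° from the x-axis; with |KQ| = 29.0, Q = (44.735, -19.224). KQ is perpendicular to QP, so QP runs at -142.40°; with |QP| = 23.9, P = (25.799, -33.807). ∠QPF = 124.9° gives PF at 162.50° from the x-axis; with |PF| = 10.9, F = (15.404, -30.529). PF is perpendicular to FB, so FB runs at 72.500°; with |FB| = 8.2, B = (17.870, -22.708). The perpendicularity gives BJ at right angles to FB, so BJ runs at -17.500°; with |BJ| = 23.3, J = (40.091, -29.715). Then |PJ| = |J − P| = 14.866.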